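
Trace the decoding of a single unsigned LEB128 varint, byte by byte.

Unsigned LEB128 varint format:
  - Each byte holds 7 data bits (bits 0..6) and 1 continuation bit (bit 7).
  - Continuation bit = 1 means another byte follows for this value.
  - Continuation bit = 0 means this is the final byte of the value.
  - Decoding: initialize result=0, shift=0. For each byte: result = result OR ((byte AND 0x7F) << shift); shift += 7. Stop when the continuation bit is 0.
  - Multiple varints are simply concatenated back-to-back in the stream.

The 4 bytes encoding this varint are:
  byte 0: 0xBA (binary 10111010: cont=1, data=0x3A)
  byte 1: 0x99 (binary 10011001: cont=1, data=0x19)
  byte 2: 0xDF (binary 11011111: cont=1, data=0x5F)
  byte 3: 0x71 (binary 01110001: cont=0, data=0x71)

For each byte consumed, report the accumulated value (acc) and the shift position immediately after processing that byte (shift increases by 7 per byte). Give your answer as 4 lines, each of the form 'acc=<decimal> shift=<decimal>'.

Answer: acc=58 shift=7
acc=3258 shift=14
acc=1559738 shift=21
acc=238537914 shift=28

Derivation:
byte 0=0xBA: payload=0x3A=58, contrib = 58<<0 = 58; acc -> 58, shift -> 7
byte 1=0x99: payload=0x19=25, contrib = 25<<7 = 3200; acc -> 3258, shift -> 14
byte 2=0xDF: payload=0x5F=95, contrib = 95<<14 = 1556480; acc -> 1559738, shift -> 21
byte 3=0x71: payload=0x71=113, contrib = 113<<21 = 236978176; acc -> 238537914, shift -> 28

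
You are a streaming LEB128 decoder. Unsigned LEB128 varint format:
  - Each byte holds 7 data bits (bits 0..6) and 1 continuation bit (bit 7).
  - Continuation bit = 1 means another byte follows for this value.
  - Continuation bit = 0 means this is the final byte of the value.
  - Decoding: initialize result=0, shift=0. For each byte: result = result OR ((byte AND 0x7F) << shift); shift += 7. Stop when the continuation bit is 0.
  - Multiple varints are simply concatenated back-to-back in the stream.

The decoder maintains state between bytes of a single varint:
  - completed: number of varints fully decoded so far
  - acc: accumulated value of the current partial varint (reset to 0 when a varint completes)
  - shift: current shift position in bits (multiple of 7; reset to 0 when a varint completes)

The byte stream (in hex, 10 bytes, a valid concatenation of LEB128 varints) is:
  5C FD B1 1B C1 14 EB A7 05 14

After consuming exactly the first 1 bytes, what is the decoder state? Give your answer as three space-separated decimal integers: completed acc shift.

Answer: 1 0 0

Derivation:
byte[0]=0x5C cont=0 payload=0x5C: varint #1 complete (value=92); reset -> completed=1 acc=0 shift=0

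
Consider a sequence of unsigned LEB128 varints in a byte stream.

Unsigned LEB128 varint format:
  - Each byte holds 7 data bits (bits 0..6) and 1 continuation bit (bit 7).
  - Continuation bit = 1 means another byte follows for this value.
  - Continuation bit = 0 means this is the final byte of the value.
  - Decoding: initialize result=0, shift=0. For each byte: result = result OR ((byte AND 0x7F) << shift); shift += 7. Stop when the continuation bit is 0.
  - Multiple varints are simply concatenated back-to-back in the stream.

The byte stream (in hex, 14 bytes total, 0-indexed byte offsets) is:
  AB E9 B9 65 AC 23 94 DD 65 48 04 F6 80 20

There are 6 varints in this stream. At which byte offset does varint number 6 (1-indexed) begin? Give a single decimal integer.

  byte[0]=0xAB cont=1 payload=0x2B=43: acc |= 43<<0 -> acc=43 shift=7
  byte[1]=0xE9 cont=1 payload=0x69=105: acc |= 105<<7 -> acc=13483 shift=14
  byte[2]=0xB9 cont=1 payload=0x39=57: acc |= 57<<14 -> acc=947371 shift=21
  byte[3]=0x65 cont=0 payload=0x65=101: acc |= 101<<21 -> acc=212759723 shift=28 [end]
Varint 1: bytes[0:4] = AB E9 B9 65 -> value 212759723 (4 byte(s))
  byte[4]=0xAC cont=1 payload=0x2C=44: acc |= 44<<0 -> acc=44 shift=7
  byte[5]=0x23 cont=0 payload=0x23=35: acc |= 35<<7 -> acc=4524 shift=14 [end]
Varint 2: bytes[4:6] = AC 23 -> value 4524 (2 byte(s))
  byte[6]=0x94 cont=1 payload=0x14=20: acc |= 20<<0 -> acc=20 shift=7
  byte[7]=0xDD cont=1 payload=0x5D=93: acc |= 93<<7 -> acc=11924 shift=14
  byte[8]=0x65 cont=0 payload=0x65=101: acc |= 101<<14 -> acc=1666708 shift=21 [end]
Varint 3: bytes[6:9] = 94 DD 65 -> value 1666708 (3 byte(s))
  byte[9]=0x48 cont=0 payload=0x48=72: acc |= 72<<0 -> acc=72 shift=7 [end]
Varint 4: bytes[9:10] = 48 -> value 72 (1 byte(s))
  byte[10]=0x04 cont=0 payload=0x04=4: acc |= 4<<0 -> acc=4 shift=7 [end]
Varint 5: bytes[10:11] = 04 -> value 4 (1 byte(s))
  byte[11]=0xF6 cont=1 payload=0x76=118: acc |= 118<<0 -> acc=118 shift=7
  byte[12]=0x80 cont=1 payload=0x00=0: acc |= 0<<7 -> acc=118 shift=14
  byte[13]=0x20 cont=0 payload=0x20=32: acc |= 32<<14 -> acc=524406 shift=21 [end]
Varint 6: bytes[11:14] = F6 80 20 -> value 524406 (3 byte(s))

Answer: 11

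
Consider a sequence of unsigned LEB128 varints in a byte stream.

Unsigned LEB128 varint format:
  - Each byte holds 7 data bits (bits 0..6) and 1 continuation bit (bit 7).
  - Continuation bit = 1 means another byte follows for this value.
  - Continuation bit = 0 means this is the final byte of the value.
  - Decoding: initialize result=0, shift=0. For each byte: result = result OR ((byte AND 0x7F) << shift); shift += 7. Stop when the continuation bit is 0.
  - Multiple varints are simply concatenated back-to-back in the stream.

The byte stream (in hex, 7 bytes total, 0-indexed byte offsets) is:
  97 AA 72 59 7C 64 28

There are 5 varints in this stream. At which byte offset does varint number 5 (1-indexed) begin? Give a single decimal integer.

Answer: 6

Derivation:
  byte[0]=0x97 cont=1 payload=0x17=23: acc |= 23<<0 -> acc=23 shift=7
  byte[1]=0xAA cont=1 payload=0x2A=42: acc |= 42<<7 -> acc=5399 shift=14
  byte[2]=0x72 cont=0 payload=0x72=114: acc |= 114<<14 -> acc=1873175 shift=21 [end]
Varint 1: bytes[0:3] = 97 AA 72 -> value 1873175 (3 byte(s))
  byte[3]=0x59 cont=0 payload=0x59=89: acc |= 89<<0 -> acc=89 shift=7 [end]
Varint 2: bytes[3:4] = 59 -> value 89 (1 byte(s))
  byte[4]=0x7C cont=0 payload=0x7C=124: acc |= 124<<0 -> acc=124 shift=7 [end]
Varint 3: bytes[4:5] = 7C -> value 124 (1 byte(s))
  byte[5]=0x64 cont=0 payload=0x64=100: acc |= 100<<0 -> acc=100 shift=7 [end]
Varint 4: bytes[5:6] = 64 -> value 100 (1 byte(s))
  byte[6]=0x28 cont=0 payload=0x28=40: acc |= 40<<0 -> acc=40 shift=7 [end]
Varint 5: bytes[6:7] = 28 -> value 40 (1 byte(s))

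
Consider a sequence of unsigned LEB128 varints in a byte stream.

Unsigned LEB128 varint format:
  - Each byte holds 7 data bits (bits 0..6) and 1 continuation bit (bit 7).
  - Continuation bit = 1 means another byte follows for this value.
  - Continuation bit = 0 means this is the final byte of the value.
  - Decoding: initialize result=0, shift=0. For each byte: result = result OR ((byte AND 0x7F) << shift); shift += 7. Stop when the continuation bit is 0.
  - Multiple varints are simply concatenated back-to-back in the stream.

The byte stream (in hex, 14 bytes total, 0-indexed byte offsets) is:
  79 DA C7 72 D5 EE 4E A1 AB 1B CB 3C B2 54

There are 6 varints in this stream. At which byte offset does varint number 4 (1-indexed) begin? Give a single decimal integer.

Answer: 7

Derivation:
  byte[0]=0x79 cont=0 payload=0x79=121: acc |= 121<<0 -> acc=121 shift=7 [end]
Varint 1: bytes[0:1] = 79 -> value 121 (1 byte(s))
  byte[1]=0xDA cont=1 payload=0x5A=90: acc |= 90<<0 -> acc=90 shift=7
  byte[2]=0xC7 cont=1 payload=0x47=71: acc |= 71<<7 -> acc=9178 shift=14
  byte[3]=0x72 cont=0 payload=0x72=114: acc |= 114<<14 -> acc=1876954 shift=21 [end]
Varint 2: bytes[1:4] = DA C7 72 -> value 1876954 (3 byte(s))
  byte[4]=0xD5 cont=1 payload=0x55=85: acc |= 85<<0 -> acc=85 shift=7
  byte[5]=0xEE cont=1 payload=0x6E=110: acc |= 110<<7 -> acc=14165 shift=14
  byte[6]=0x4E cont=0 payload=0x4E=78: acc |= 78<<14 -> acc=1292117 shift=21 [end]
Varint 3: bytes[4:7] = D5 EE 4E -> value 1292117 (3 byte(s))
  byte[7]=0xA1 cont=1 payload=0x21=33: acc |= 33<<0 -> acc=33 shift=7
  byte[8]=0xAB cont=1 payload=0x2B=43: acc |= 43<<7 -> acc=5537 shift=14
  byte[9]=0x1B cont=0 payload=0x1B=27: acc |= 27<<14 -> acc=447905 shift=21 [end]
Varint 4: bytes[7:10] = A1 AB 1B -> value 447905 (3 byte(s))
  byte[10]=0xCB cont=1 payload=0x4B=75: acc |= 75<<0 -> acc=75 shift=7
  byte[11]=0x3C cont=0 payload=0x3C=60: acc |= 60<<7 -> acc=7755 shift=14 [end]
Varint 5: bytes[10:12] = CB 3C -> value 7755 (2 byte(s))
  byte[12]=0xB2 cont=1 payload=0x32=50: acc |= 50<<0 -> acc=50 shift=7
  byte[13]=0x54 cont=0 payload=0x54=84: acc |= 84<<7 -> acc=10802 shift=14 [end]
Varint 6: bytes[12:14] = B2 54 -> value 10802 (2 byte(s))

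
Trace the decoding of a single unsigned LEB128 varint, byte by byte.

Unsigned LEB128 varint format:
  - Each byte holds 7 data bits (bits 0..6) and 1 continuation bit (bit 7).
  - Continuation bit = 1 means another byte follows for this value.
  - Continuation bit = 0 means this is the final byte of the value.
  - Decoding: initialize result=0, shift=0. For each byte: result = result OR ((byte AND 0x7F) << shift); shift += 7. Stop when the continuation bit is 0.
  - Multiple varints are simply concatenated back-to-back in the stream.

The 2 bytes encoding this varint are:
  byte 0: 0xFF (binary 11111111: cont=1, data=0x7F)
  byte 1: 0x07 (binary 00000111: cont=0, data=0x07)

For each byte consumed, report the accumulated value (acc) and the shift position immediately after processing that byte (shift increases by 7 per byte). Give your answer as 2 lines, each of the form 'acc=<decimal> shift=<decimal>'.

byte 0=0xFF: payload=0x7F=127, contrib = 127<<0 = 127; acc -> 127, shift -> 7
byte 1=0x07: payload=0x07=7, contrib = 7<<7 = 896; acc -> 1023, shift -> 14

Answer: acc=127 shift=7
acc=1023 shift=14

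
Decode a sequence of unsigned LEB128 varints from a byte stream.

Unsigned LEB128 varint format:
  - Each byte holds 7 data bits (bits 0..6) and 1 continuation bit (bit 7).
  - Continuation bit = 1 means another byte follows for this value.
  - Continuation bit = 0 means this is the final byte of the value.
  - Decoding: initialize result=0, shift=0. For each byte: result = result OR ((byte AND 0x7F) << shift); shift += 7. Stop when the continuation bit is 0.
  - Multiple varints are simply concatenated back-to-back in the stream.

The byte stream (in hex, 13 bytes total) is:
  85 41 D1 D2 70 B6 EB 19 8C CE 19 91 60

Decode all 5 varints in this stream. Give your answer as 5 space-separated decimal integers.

Answer: 8325 1845585 423350 419596 12305

Derivation:
  byte[0]=0x85 cont=1 payload=0x05=5: acc |= 5<<0 -> acc=5 shift=7
  byte[1]=0x41 cont=0 payload=0x41=65: acc |= 65<<7 -> acc=8325 shift=14 [end]
Varint 1: bytes[0:2] = 85 41 -> value 8325 (2 byte(s))
  byte[2]=0xD1 cont=1 payload=0x51=81: acc |= 81<<0 -> acc=81 shift=7
  byte[3]=0xD2 cont=1 payload=0x52=82: acc |= 82<<7 -> acc=10577 shift=14
  byte[4]=0x70 cont=0 payload=0x70=112: acc |= 112<<14 -> acc=1845585 shift=21 [end]
Varint 2: bytes[2:5] = D1 D2 70 -> value 1845585 (3 byte(s))
  byte[5]=0xB6 cont=1 payload=0x36=54: acc |= 54<<0 -> acc=54 shift=7
  byte[6]=0xEB cont=1 payload=0x6B=107: acc |= 107<<7 -> acc=13750 shift=14
  byte[7]=0x19 cont=0 payload=0x19=25: acc |= 25<<14 -> acc=423350 shift=21 [end]
Varint 3: bytes[5:8] = B6 EB 19 -> value 423350 (3 byte(s))
  byte[8]=0x8C cont=1 payload=0x0C=12: acc |= 12<<0 -> acc=12 shift=7
  byte[9]=0xCE cont=1 payload=0x4E=78: acc |= 78<<7 -> acc=9996 shift=14
  byte[10]=0x19 cont=0 payload=0x19=25: acc |= 25<<14 -> acc=419596 shift=21 [end]
Varint 4: bytes[8:11] = 8C CE 19 -> value 419596 (3 byte(s))
  byte[11]=0x91 cont=1 payload=0x11=17: acc |= 17<<0 -> acc=17 shift=7
  byte[12]=0x60 cont=0 payload=0x60=96: acc |= 96<<7 -> acc=12305 shift=14 [end]
Varint 5: bytes[11:13] = 91 60 -> value 12305 (2 byte(s))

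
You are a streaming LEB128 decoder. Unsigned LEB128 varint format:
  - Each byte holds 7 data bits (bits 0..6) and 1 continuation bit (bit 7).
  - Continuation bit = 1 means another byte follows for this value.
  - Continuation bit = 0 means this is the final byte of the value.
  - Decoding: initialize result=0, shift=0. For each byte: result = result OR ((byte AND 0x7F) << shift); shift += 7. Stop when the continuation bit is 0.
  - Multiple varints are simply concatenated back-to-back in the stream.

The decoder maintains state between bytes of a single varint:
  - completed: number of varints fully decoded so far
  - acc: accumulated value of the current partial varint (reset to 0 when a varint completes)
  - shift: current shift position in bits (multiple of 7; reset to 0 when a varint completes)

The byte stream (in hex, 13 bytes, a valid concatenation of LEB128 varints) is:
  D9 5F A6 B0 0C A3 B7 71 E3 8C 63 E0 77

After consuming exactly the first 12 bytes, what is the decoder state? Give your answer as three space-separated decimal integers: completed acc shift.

Answer: 4 96 7

Derivation:
byte[0]=0xD9 cont=1 payload=0x59: acc |= 89<<0 -> completed=0 acc=89 shift=7
byte[1]=0x5F cont=0 payload=0x5F: varint #1 complete (value=12249); reset -> completed=1 acc=0 shift=0
byte[2]=0xA6 cont=1 payload=0x26: acc |= 38<<0 -> completed=1 acc=38 shift=7
byte[3]=0xB0 cont=1 payload=0x30: acc |= 48<<7 -> completed=1 acc=6182 shift=14
byte[4]=0x0C cont=0 payload=0x0C: varint #2 complete (value=202790); reset -> completed=2 acc=0 shift=0
byte[5]=0xA3 cont=1 payload=0x23: acc |= 35<<0 -> completed=2 acc=35 shift=7
byte[6]=0xB7 cont=1 payload=0x37: acc |= 55<<7 -> completed=2 acc=7075 shift=14
byte[7]=0x71 cont=0 payload=0x71: varint #3 complete (value=1858467); reset -> completed=3 acc=0 shift=0
byte[8]=0xE3 cont=1 payload=0x63: acc |= 99<<0 -> completed=3 acc=99 shift=7
byte[9]=0x8C cont=1 payload=0x0C: acc |= 12<<7 -> completed=3 acc=1635 shift=14
byte[10]=0x63 cont=0 payload=0x63: varint #4 complete (value=1623651); reset -> completed=4 acc=0 shift=0
byte[11]=0xE0 cont=1 payload=0x60: acc |= 96<<0 -> completed=4 acc=96 shift=7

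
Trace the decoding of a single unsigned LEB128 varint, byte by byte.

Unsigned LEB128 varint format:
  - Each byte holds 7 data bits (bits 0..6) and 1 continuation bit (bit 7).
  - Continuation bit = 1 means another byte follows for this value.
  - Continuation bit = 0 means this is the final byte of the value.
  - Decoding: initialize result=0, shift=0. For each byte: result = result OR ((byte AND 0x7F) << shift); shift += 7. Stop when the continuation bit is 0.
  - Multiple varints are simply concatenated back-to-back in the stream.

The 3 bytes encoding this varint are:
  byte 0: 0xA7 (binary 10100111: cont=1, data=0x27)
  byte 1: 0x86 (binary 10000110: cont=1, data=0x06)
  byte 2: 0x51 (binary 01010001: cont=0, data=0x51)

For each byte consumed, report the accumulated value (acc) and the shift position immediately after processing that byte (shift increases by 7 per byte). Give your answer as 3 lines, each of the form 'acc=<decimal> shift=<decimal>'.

Answer: acc=39 shift=7
acc=807 shift=14
acc=1327911 shift=21

Derivation:
byte 0=0xA7: payload=0x27=39, contrib = 39<<0 = 39; acc -> 39, shift -> 7
byte 1=0x86: payload=0x06=6, contrib = 6<<7 = 768; acc -> 807, shift -> 14
byte 2=0x51: payload=0x51=81, contrib = 81<<14 = 1327104; acc -> 1327911, shift -> 21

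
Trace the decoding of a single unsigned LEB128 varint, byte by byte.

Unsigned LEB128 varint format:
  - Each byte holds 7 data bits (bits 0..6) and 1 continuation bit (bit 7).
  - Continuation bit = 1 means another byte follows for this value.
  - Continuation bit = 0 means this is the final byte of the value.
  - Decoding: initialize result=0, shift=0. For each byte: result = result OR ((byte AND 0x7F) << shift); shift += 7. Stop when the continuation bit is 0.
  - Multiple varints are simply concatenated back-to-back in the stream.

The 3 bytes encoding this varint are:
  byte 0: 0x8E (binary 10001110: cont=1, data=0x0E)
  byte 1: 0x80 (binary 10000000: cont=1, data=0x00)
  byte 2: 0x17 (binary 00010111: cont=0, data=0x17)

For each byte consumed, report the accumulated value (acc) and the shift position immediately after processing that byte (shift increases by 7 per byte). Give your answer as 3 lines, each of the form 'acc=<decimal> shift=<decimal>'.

Answer: acc=14 shift=7
acc=14 shift=14
acc=376846 shift=21

Derivation:
byte 0=0x8E: payload=0x0E=14, contrib = 14<<0 = 14; acc -> 14, shift -> 7
byte 1=0x80: payload=0x00=0, contrib = 0<<7 = 0; acc -> 14, shift -> 14
byte 2=0x17: payload=0x17=23, contrib = 23<<14 = 376832; acc -> 376846, shift -> 21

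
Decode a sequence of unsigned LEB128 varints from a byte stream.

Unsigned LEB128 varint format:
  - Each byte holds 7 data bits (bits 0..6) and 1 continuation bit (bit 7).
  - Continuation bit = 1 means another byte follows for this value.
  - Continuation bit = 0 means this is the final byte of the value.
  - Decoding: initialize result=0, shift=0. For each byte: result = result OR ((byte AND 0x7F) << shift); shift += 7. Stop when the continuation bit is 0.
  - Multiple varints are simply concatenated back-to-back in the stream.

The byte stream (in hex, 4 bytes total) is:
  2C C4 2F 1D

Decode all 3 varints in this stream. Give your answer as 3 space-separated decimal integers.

  byte[0]=0x2C cont=0 payload=0x2C=44: acc |= 44<<0 -> acc=44 shift=7 [end]
Varint 1: bytes[0:1] = 2C -> value 44 (1 byte(s))
  byte[1]=0xC4 cont=1 payload=0x44=68: acc |= 68<<0 -> acc=68 shift=7
  byte[2]=0x2F cont=0 payload=0x2F=47: acc |= 47<<7 -> acc=6084 shift=14 [end]
Varint 2: bytes[1:3] = C4 2F -> value 6084 (2 byte(s))
  byte[3]=0x1D cont=0 payload=0x1D=29: acc |= 29<<0 -> acc=29 shift=7 [end]
Varint 3: bytes[3:4] = 1D -> value 29 (1 byte(s))

Answer: 44 6084 29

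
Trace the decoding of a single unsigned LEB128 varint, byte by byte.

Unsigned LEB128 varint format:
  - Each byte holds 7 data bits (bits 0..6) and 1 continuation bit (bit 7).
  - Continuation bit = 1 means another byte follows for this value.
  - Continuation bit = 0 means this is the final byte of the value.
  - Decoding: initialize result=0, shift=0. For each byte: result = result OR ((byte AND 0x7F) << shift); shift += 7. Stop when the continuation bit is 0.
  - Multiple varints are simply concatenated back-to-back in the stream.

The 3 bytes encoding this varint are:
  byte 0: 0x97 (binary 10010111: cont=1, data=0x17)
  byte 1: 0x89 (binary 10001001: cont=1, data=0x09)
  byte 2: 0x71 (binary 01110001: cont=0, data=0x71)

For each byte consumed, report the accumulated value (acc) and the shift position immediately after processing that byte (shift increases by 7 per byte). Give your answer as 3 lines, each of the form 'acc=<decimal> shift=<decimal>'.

byte 0=0x97: payload=0x17=23, contrib = 23<<0 = 23; acc -> 23, shift -> 7
byte 1=0x89: payload=0x09=9, contrib = 9<<7 = 1152; acc -> 1175, shift -> 14
byte 2=0x71: payload=0x71=113, contrib = 113<<14 = 1851392; acc -> 1852567, shift -> 21

Answer: acc=23 shift=7
acc=1175 shift=14
acc=1852567 shift=21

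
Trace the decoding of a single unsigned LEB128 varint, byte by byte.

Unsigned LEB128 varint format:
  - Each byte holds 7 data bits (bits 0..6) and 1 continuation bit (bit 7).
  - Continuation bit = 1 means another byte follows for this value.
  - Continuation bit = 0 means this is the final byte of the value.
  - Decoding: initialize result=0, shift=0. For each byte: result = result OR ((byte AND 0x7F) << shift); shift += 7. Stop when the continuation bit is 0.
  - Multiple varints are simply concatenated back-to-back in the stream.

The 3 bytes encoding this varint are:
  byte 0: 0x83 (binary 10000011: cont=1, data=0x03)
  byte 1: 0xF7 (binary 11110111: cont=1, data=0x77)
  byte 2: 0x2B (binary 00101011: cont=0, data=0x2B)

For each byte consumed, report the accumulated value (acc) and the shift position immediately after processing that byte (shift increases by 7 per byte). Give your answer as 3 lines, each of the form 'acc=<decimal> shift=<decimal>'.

byte 0=0x83: payload=0x03=3, contrib = 3<<0 = 3; acc -> 3, shift -> 7
byte 1=0xF7: payload=0x77=119, contrib = 119<<7 = 15232; acc -> 15235, shift -> 14
byte 2=0x2B: payload=0x2B=43, contrib = 43<<14 = 704512; acc -> 719747, shift -> 21

Answer: acc=3 shift=7
acc=15235 shift=14
acc=719747 shift=21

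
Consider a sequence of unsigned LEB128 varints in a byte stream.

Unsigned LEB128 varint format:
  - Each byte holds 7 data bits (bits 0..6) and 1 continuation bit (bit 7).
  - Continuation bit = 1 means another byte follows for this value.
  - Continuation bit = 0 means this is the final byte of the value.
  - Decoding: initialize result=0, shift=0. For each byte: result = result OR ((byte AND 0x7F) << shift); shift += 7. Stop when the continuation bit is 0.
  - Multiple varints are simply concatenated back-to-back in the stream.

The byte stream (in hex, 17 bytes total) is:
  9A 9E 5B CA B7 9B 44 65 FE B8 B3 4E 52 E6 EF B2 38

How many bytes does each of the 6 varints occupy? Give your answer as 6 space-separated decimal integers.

  byte[0]=0x9A cont=1 payload=0x1A=26: acc |= 26<<0 -> acc=26 shift=7
  byte[1]=0x9E cont=1 payload=0x1E=30: acc |= 30<<7 -> acc=3866 shift=14
  byte[2]=0x5B cont=0 payload=0x5B=91: acc |= 91<<14 -> acc=1494810 shift=21 [end]
Varint 1: bytes[0:3] = 9A 9E 5B -> value 1494810 (3 byte(s))
  byte[3]=0xCA cont=1 payload=0x4A=74: acc |= 74<<0 -> acc=74 shift=7
  byte[4]=0xB7 cont=1 payload=0x37=55: acc |= 55<<7 -> acc=7114 shift=14
  byte[5]=0x9B cont=1 payload=0x1B=27: acc |= 27<<14 -> acc=449482 shift=21
  byte[6]=0x44 cont=0 payload=0x44=68: acc |= 68<<21 -> acc=143055818 shift=28 [end]
Varint 2: bytes[3:7] = CA B7 9B 44 -> value 143055818 (4 byte(s))
  byte[7]=0x65 cont=0 payload=0x65=101: acc |= 101<<0 -> acc=101 shift=7 [end]
Varint 3: bytes[7:8] = 65 -> value 101 (1 byte(s))
  byte[8]=0xFE cont=1 payload=0x7E=126: acc |= 126<<0 -> acc=126 shift=7
  byte[9]=0xB8 cont=1 payload=0x38=56: acc |= 56<<7 -> acc=7294 shift=14
  byte[10]=0xB3 cont=1 payload=0x33=51: acc |= 51<<14 -> acc=842878 shift=21
  byte[11]=0x4E cont=0 payload=0x4E=78: acc |= 78<<21 -> acc=164420734 shift=28 [end]
Varint 4: bytes[8:12] = FE B8 B3 4E -> value 164420734 (4 byte(s))
  byte[12]=0x52 cont=0 payload=0x52=82: acc |= 82<<0 -> acc=82 shift=7 [end]
Varint 5: bytes[12:13] = 52 -> value 82 (1 byte(s))
  byte[13]=0xE6 cont=1 payload=0x66=102: acc |= 102<<0 -> acc=102 shift=7
  byte[14]=0xEF cont=1 payload=0x6F=111: acc |= 111<<7 -> acc=14310 shift=14
  byte[15]=0xB2 cont=1 payload=0x32=50: acc |= 50<<14 -> acc=833510 shift=21
  byte[16]=0x38 cont=0 payload=0x38=56: acc |= 56<<21 -> acc=118274022 shift=28 [end]
Varint 6: bytes[13:17] = E6 EF B2 38 -> value 118274022 (4 byte(s))

Answer: 3 4 1 4 1 4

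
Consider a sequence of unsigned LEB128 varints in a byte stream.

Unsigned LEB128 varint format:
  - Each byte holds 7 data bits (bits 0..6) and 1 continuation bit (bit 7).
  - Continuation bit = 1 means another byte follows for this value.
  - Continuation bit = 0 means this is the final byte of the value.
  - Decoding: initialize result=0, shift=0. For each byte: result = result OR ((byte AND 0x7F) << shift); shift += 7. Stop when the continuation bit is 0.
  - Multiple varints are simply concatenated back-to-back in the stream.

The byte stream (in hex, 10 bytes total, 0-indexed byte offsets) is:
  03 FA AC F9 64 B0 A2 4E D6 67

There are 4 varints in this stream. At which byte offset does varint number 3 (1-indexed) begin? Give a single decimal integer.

Answer: 5

Derivation:
  byte[0]=0x03 cont=0 payload=0x03=3: acc |= 3<<0 -> acc=3 shift=7 [end]
Varint 1: bytes[0:1] = 03 -> value 3 (1 byte(s))
  byte[1]=0xFA cont=1 payload=0x7A=122: acc |= 122<<0 -> acc=122 shift=7
  byte[2]=0xAC cont=1 payload=0x2C=44: acc |= 44<<7 -> acc=5754 shift=14
  byte[3]=0xF9 cont=1 payload=0x79=121: acc |= 121<<14 -> acc=1988218 shift=21
  byte[4]=0x64 cont=0 payload=0x64=100: acc |= 100<<21 -> acc=211703418 shift=28 [end]
Varint 2: bytes[1:5] = FA AC F9 64 -> value 211703418 (4 byte(s))
  byte[5]=0xB0 cont=1 payload=0x30=48: acc |= 48<<0 -> acc=48 shift=7
  byte[6]=0xA2 cont=1 payload=0x22=34: acc |= 34<<7 -> acc=4400 shift=14
  byte[7]=0x4E cont=0 payload=0x4E=78: acc |= 78<<14 -> acc=1282352 shift=21 [end]
Varint 3: bytes[5:8] = B0 A2 4E -> value 1282352 (3 byte(s))
  byte[8]=0xD6 cont=1 payload=0x56=86: acc |= 86<<0 -> acc=86 shift=7
  byte[9]=0x67 cont=0 payload=0x67=103: acc |= 103<<7 -> acc=13270 shift=14 [end]
Varint 4: bytes[8:10] = D6 67 -> value 13270 (2 byte(s))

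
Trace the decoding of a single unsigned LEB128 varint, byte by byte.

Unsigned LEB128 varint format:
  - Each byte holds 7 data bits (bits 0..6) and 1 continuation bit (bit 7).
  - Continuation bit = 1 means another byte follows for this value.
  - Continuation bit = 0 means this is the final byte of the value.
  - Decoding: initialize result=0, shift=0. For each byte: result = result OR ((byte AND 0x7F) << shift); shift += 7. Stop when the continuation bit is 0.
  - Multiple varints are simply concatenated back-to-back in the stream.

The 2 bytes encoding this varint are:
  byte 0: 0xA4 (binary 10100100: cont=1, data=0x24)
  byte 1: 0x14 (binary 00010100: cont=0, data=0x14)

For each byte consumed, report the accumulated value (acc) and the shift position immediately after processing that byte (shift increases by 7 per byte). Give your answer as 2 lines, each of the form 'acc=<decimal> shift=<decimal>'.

byte 0=0xA4: payload=0x24=36, contrib = 36<<0 = 36; acc -> 36, shift -> 7
byte 1=0x14: payload=0x14=20, contrib = 20<<7 = 2560; acc -> 2596, shift -> 14

Answer: acc=36 shift=7
acc=2596 shift=14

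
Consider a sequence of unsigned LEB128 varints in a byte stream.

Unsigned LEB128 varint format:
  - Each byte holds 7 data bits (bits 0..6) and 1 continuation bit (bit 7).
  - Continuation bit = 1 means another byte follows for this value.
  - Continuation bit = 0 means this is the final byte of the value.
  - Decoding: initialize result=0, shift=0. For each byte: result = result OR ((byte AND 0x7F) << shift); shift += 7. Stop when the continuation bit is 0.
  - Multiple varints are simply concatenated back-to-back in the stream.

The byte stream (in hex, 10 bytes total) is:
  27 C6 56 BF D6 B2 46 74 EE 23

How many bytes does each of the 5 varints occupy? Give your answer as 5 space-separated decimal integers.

  byte[0]=0x27 cont=0 payload=0x27=39: acc |= 39<<0 -> acc=39 shift=7 [end]
Varint 1: bytes[0:1] = 27 -> value 39 (1 byte(s))
  byte[1]=0xC6 cont=1 payload=0x46=70: acc |= 70<<0 -> acc=70 shift=7
  byte[2]=0x56 cont=0 payload=0x56=86: acc |= 86<<7 -> acc=11078 shift=14 [end]
Varint 2: bytes[1:3] = C6 56 -> value 11078 (2 byte(s))
  byte[3]=0xBF cont=1 payload=0x3F=63: acc |= 63<<0 -> acc=63 shift=7
  byte[4]=0xD6 cont=1 payload=0x56=86: acc |= 86<<7 -> acc=11071 shift=14
  byte[5]=0xB2 cont=1 payload=0x32=50: acc |= 50<<14 -> acc=830271 shift=21
  byte[6]=0x46 cont=0 payload=0x46=70: acc |= 70<<21 -> acc=147630911 shift=28 [end]
Varint 3: bytes[3:7] = BF D6 B2 46 -> value 147630911 (4 byte(s))
  byte[7]=0x74 cont=0 payload=0x74=116: acc |= 116<<0 -> acc=116 shift=7 [end]
Varint 4: bytes[7:8] = 74 -> value 116 (1 byte(s))
  byte[8]=0xEE cont=1 payload=0x6E=110: acc |= 110<<0 -> acc=110 shift=7
  byte[9]=0x23 cont=0 payload=0x23=35: acc |= 35<<7 -> acc=4590 shift=14 [end]
Varint 5: bytes[8:10] = EE 23 -> value 4590 (2 byte(s))

Answer: 1 2 4 1 2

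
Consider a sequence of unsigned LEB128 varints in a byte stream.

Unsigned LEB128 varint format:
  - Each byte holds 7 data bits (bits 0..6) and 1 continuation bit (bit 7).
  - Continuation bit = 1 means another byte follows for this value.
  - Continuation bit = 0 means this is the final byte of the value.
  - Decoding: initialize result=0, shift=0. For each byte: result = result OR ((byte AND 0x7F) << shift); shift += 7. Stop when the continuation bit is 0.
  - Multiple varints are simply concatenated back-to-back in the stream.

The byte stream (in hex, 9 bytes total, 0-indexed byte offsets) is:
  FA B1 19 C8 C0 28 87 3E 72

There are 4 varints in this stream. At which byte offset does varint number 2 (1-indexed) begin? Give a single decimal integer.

  byte[0]=0xFA cont=1 payload=0x7A=122: acc |= 122<<0 -> acc=122 shift=7
  byte[1]=0xB1 cont=1 payload=0x31=49: acc |= 49<<7 -> acc=6394 shift=14
  byte[2]=0x19 cont=0 payload=0x19=25: acc |= 25<<14 -> acc=415994 shift=21 [end]
Varint 1: bytes[0:3] = FA B1 19 -> value 415994 (3 byte(s))
  byte[3]=0xC8 cont=1 payload=0x48=72: acc |= 72<<0 -> acc=72 shift=7
  byte[4]=0xC0 cont=1 payload=0x40=64: acc |= 64<<7 -> acc=8264 shift=14
  byte[5]=0x28 cont=0 payload=0x28=40: acc |= 40<<14 -> acc=663624 shift=21 [end]
Varint 2: bytes[3:6] = C8 C0 28 -> value 663624 (3 byte(s))
  byte[6]=0x87 cont=1 payload=0x07=7: acc |= 7<<0 -> acc=7 shift=7
  byte[7]=0x3E cont=0 payload=0x3E=62: acc |= 62<<7 -> acc=7943 shift=14 [end]
Varint 3: bytes[6:8] = 87 3E -> value 7943 (2 byte(s))
  byte[8]=0x72 cont=0 payload=0x72=114: acc |= 114<<0 -> acc=114 shift=7 [end]
Varint 4: bytes[8:9] = 72 -> value 114 (1 byte(s))

Answer: 3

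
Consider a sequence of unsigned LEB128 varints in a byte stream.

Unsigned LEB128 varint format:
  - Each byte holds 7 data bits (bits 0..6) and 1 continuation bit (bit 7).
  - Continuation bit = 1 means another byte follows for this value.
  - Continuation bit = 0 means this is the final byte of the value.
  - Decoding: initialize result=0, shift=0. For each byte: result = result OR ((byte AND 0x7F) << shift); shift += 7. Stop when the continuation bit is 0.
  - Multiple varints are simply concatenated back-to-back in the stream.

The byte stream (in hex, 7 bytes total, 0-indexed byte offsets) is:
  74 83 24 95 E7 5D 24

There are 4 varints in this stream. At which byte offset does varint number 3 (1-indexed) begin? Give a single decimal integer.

  byte[0]=0x74 cont=0 payload=0x74=116: acc |= 116<<0 -> acc=116 shift=7 [end]
Varint 1: bytes[0:1] = 74 -> value 116 (1 byte(s))
  byte[1]=0x83 cont=1 payload=0x03=3: acc |= 3<<0 -> acc=3 shift=7
  byte[2]=0x24 cont=0 payload=0x24=36: acc |= 36<<7 -> acc=4611 shift=14 [end]
Varint 2: bytes[1:3] = 83 24 -> value 4611 (2 byte(s))
  byte[3]=0x95 cont=1 payload=0x15=21: acc |= 21<<0 -> acc=21 shift=7
  byte[4]=0xE7 cont=1 payload=0x67=103: acc |= 103<<7 -> acc=13205 shift=14
  byte[5]=0x5D cont=0 payload=0x5D=93: acc |= 93<<14 -> acc=1536917 shift=21 [end]
Varint 3: bytes[3:6] = 95 E7 5D -> value 1536917 (3 byte(s))
  byte[6]=0x24 cont=0 payload=0x24=36: acc |= 36<<0 -> acc=36 shift=7 [end]
Varint 4: bytes[6:7] = 24 -> value 36 (1 byte(s))

Answer: 3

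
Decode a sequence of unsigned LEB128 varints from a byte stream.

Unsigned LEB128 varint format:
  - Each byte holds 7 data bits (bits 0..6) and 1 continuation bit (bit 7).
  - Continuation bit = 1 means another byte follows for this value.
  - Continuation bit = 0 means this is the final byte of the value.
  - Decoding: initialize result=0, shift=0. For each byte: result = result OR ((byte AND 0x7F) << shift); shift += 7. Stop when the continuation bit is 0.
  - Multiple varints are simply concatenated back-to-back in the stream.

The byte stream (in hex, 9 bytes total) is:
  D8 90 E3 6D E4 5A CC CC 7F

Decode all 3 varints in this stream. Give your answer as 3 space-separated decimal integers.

Answer: 230213720 11620 2090572

Derivation:
  byte[0]=0xD8 cont=1 payload=0x58=88: acc |= 88<<0 -> acc=88 shift=7
  byte[1]=0x90 cont=1 payload=0x10=16: acc |= 16<<7 -> acc=2136 shift=14
  byte[2]=0xE3 cont=1 payload=0x63=99: acc |= 99<<14 -> acc=1624152 shift=21
  byte[3]=0x6D cont=0 payload=0x6D=109: acc |= 109<<21 -> acc=230213720 shift=28 [end]
Varint 1: bytes[0:4] = D8 90 E3 6D -> value 230213720 (4 byte(s))
  byte[4]=0xE4 cont=1 payload=0x64=100: acc |= 100<<0 -> acc=100 shift=7
  byte[5]=0x5A cont=0 payload=0x5A=90: acc |= 90<<7 -> acc=11620 shift=14 [end]
Varint 2: bytes[4:6] = E4 5A -> value 11620 (2 byte(s))
  byte[6]=0xCC cont=1 payload=0x4C=76: acc |= 76<<0 -> acc=76 shift=7
  byte[7]=0xCC cont=1 payload=0x4C=76: acc |= 76<<7 -> acc=9804 shift=14
  byte[8]=0x7F cont=0 payload=0x7F=127: acc |= 127<<14 -> acc=2090572 shift=21 [end]
Varint 3: bytes[6:9] = CC CC 7F -> value 2090572 (3 byte(s))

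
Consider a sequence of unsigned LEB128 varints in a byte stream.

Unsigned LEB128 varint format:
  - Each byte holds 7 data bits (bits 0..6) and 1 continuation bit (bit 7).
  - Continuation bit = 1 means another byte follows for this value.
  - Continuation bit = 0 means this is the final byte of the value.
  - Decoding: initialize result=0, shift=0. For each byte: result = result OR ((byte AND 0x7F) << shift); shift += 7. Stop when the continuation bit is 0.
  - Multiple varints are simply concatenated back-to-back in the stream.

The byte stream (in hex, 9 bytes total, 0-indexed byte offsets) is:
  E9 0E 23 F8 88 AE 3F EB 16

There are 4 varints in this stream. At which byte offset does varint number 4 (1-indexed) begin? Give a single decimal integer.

Answer: 7

Derivation:
  byte[0]=0xE9 cont=1 payload=0x69=105: acc |= 105<<0 -> acc=105 shift=7
  byte[1]=0x0E cont=0 payload=0x0E=14: acc |= 14<<7 -> acc=1897 shift=14 [end]
Varint 1: bytes[0:2] = E9 0E -> value 1897 (2 byte(s))
  byte[2]=0x23 cont=0 payload=0x23=35: acc |= 35<<0 -> acc=35 shift=7 [end]
Varint 2: bytes[2:3] = 23 -> value 35 (1 byte(s))
  byte[3]=0xF8 cont=1 payload=0x78=120: acc |= 120<<0 -> acc=120 shift=7
  byte[4]=0x88 cont=1 payload=0x08=8: acc |= 8<<7 -> acc=1144 shift=14
  byte[5]=0xAE cont=1 payload=0x2E=46: acc |= 46<<14 -> acc=754808 shift=21
  byte[6]=0x3F cont=0 payload=0x3F=63: acc |= 63<<21 -> acc=132875384 shift=28 [end]
Varint 3: bytes[3:7] = F8 88 AE 3F -> value 132875384 (4 byte(s))
  byte[7]=0xEB cont=1 payload=0x6B=107: acc |= 107<<0 -> acc=107 shift=7
  byte[8]=0x16 cont=0 payload=0x16=22: acc |= 22<<7 -> acc=2923 shift=14 [end]
Varint 4: bytes[7:9] = EB 16 -> value 2923 (2 byte(s))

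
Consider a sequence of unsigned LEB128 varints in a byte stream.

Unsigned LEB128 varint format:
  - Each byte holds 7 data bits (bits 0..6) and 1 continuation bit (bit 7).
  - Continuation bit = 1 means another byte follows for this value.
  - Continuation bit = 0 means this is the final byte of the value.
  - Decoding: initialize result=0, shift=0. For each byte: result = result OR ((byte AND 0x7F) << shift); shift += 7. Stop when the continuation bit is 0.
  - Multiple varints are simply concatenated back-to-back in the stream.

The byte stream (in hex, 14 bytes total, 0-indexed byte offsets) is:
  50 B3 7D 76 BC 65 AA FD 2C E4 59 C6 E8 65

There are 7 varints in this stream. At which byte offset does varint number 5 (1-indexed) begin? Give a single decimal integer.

Answer: 6

Derivation:
  byte[0]=0x50 cont=0 payload=0x50=80: acc |= 80<<0 -> acc=80 shift=7 [end]
Varint 1: bytes[0:1] = 50 -> value 80 (1 byte(s))
  byte[1]=0xB3 cont=1 payload=0x33=51: acc |= 51<<0 -> acc=51 shift=7
  byte[2]=0x7D cont=0 payload=0x7D=125: acc |= 125<<7 -> acc=16051 shift=14 [end]
Varint 2: bytes[1:3] = B3 7D -> value 16051 (2 byte(s))
  byte[3]=0x76 cont=0 payload=0x76=118: acc |= 118<<0 -> acc=118 shift=7 [end]
Varint 3: bytes[3:4] = 76 -> value 118 (1 byte(s))
  byte[4]=0xBC cont=1 payload=0x3C=60: acc |= 60<<0 -> acc=60 shift=7
  byte[5]=0x65 cont=0 payload=0x65=101: acc |= 101<<7 -> acc=12988 shift=14 [end]
Varint 4: bytes[4:6] = BC 65 -> value 12988 (2 byte(s))
  byte[6]=0xAA cont=1 payload=0x2A=42: acc |= 42<<0 -> acc=42 shift=7
  byte[7]=0xFD cont=1 payload=0x7D=125: acc |= 125<<7 -> acc=16042 shift=14
  byte[8]=0x2C cont=0 payload=0x2C=44: acc |= 44<<14 -> acc=736938 shift=21 [end]
Varint 5: bytes[6:9] = AA FD 2C -> value 736938 (3 byte(s))
  byte[9]=0xE4 cont=1 payload=0x64=100: acc |= 100<<0 -> acc=100 shift=7
  byte[10]=0x59 cont=0 payload=0x59=89: acc |= 89<<7 -> acc=11492 shift=14 [end]
Varint 6: bytes[9:11] = E4 59 -> value 11492 (2 byte(s))
  byte[11]=0xC6 cont=1 payload=0x46=70: acc |= 70<<0 -> acc=70 shift=7
  byte[12]=0xE8 cont=1 payload=0x68=104: acc |= 104<<7 -> acc=13382 shift=14
  byte[13]=0x65 cont=0 payload=0x65=101: acc |= 101<<14 -> acc=1668166 shift=21 [end]
Varint 7: bytes[11:14] = C6 E8 65 -> value 1668166 (3 byte(s))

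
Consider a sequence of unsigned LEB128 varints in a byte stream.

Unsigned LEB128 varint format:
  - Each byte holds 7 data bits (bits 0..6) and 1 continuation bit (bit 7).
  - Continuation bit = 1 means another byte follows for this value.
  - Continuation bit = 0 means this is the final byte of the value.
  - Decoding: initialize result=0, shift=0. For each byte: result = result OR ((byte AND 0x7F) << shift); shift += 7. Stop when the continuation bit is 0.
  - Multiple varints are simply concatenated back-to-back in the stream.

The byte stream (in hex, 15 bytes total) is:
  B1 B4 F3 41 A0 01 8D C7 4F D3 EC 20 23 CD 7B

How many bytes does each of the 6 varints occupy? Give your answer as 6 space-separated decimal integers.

Answer: 4 2 3 3 1 2

Derivation:
  byte[0]=0xB1 cont=1 payload=0x31=49: acc |= 49<<0 -> acc=49 shift=7
  byte[1]=0xB4 cont=1 payload=0x34=52: acc |= 52<<7 -> acc=6705 shift=14
  byte[2]=0xF3 cont=1 payload=0x73=115: acc |= 115<<14 -> acc=1890865 shift=21
  byte[3]=0x41 cont=0 payload=0x41=65: acc |= 65<<21 -> acc=138205745 shift=28 [end]
Varint 1: bytes[0:4] = B1 B4 F3 41 -> value 138205745 (4 byte(s))
  byte[4]=0xA0 cont=1 payload=0x20=32: acc |= 32<<0 -> acc=32 shift=7
  byte[5]=0x01 cont=0 payload=0x01=1: acc |= 1<<7 -> acc=160 shift=14 [end]
Varint 2: bytes[4:6] = A0 01 -> value 160 (2 byte(s))
  byte[6]=0x8D cont=1 payload=0x0D=13: acc |= 13<<0 -> acc=13 shift=7
  byte[7]=0xC7 cont=1 payload=0x47=71: acc |= 71<<7 -> acc=9101 shift=14
  byte[8]=0x4F cont=0 payload=0x4F=79: acc |= 79<<14 -> acc=1303437 shift=21 [end]
Varint 3: bytes[6:9] = 8D C7 4F -> value 1303437 (3 byte(s))
  byte[9]=0xD3 cont=1 payload=0x53=83: acc |= 83<<0 -> acc=83 shift=7
  byte[10]=0xEC cont=1 payload=0x6C=108: acc |= 108<<7 -> acc=13907 shift=14
  byte[11]=0x20 cont=0 payload=0x20=32: acc |= 32<<14 -> acc=538195 shift=21 [end]
Varint 4: bytes[9:12] = D3 EC 20 -> value 538195 (3 byte(s))
  byte[12]=0x23 cont=0 payload=0x23=35: acc |= 35<<0 -> acc=35 shift=7 [end]
Varint 5: bytes[12:13] = 23 -> value 35 (1 byte(s))
  byte[13]=0xCD cont=1 payload=0x4D=77: acc |= 77<<0 -> acc=77 shift=7
  byte[14]=0x7B cont=0 payload=0x7B=123: acc |= 123<<7 -> acc=15821 shift=14 [end]
Varint 6: bytes[13:15] = CD 7B -> value 15821 (2 byte(s))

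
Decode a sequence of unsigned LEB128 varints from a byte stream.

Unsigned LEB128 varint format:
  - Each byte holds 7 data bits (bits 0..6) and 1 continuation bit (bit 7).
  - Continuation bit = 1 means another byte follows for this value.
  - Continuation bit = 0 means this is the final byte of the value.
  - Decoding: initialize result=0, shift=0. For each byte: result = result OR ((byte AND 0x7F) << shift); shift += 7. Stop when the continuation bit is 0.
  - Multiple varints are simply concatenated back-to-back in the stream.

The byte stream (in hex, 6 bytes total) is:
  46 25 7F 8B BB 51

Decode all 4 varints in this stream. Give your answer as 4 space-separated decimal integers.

  byte[0]=0x46 cont=0 payload=0x46=70: acc |= 70<<0 -> acc=70 shift=7 [end]
Varint 1: bytes[0:1] = 46 -> value 70 (1 byte(s))
  byte[1]=0x25 cont=0 payload=0x25=37: acc |= 37<<0 -> acc=37 shift=7 [end]
Varint 2: bytes[1:2] = 25 -> value 37 (1 byte(s))
  byte[2]=0x7F cont=0 payload=0x7F=127: acc |= 127<<0 -> acc=127 shift=7 [end]
Varint 3: bytes[2:3] = 7F -> value 127 (1 byte(s))
  byte[3]=0x8B cont=1 payload=0x0B=11: acc |= 11<<0 -> acc=11 shift=7
  byte[4]=0xBB cont=1 payload=0x3B=59: acc |= 59<<7 -> acc=7563 shift=14
  byte[5]=0x51 cont=0 payload=0x51=81: acc |= 81<<14 -> acc=1334667 shift=21 [end]
Varint 4: bytes[3:6] = 8B BB 51 -> value 1334667 (3 byte(s))

Answer: 70 37 127 1334667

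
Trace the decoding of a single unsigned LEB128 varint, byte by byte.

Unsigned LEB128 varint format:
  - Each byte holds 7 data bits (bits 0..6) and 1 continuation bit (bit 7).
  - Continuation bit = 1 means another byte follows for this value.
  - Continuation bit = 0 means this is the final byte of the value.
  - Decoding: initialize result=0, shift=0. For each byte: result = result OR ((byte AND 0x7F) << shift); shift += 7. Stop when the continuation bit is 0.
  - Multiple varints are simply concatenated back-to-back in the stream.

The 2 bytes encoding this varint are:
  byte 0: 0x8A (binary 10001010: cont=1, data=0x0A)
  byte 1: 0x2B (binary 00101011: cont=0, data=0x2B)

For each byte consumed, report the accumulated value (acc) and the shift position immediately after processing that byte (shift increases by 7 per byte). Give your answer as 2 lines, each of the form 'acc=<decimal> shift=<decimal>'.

byte 0=0x8A: payload=0x0A=10, contrib = 10<<0 = 10; acc -> 10, shift -> 7
byte 1=0x2B: payload=0x2B=43, contrib = 43<<7 = 5504; acc -> 5514, shift -> 14

Answer: acc=10 shift=7
acc=5514 shift=14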